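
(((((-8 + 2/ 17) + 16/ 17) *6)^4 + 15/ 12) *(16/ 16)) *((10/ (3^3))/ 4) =5025314041945/ 18040536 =278556.80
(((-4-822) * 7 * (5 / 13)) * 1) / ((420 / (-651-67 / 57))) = 7676431 / 2223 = 3453.19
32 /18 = 16 /9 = 1.78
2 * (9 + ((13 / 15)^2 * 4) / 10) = 20926 / 1125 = 18.60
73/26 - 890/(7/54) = -1249049/182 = -6862.91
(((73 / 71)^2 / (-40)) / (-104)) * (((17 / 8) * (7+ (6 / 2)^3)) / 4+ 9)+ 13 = 4364183937 / 335528960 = 13.01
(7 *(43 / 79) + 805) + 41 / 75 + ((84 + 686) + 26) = 9511739 / 5925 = 1605.36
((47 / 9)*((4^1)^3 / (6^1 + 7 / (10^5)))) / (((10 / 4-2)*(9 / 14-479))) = -8422400000 / 36164221911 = -0.23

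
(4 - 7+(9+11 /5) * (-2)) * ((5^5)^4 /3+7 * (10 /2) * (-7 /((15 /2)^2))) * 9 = -181674957275365733 /25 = -7266998291014629.32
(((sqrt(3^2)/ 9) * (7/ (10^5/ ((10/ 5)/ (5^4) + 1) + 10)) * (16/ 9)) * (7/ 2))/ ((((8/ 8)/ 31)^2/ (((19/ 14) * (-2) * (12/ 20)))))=-106851668/ 468797025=-0.23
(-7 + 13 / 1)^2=36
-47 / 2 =-23.50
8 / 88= 1 / 11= 0.09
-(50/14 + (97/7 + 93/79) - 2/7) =-18.32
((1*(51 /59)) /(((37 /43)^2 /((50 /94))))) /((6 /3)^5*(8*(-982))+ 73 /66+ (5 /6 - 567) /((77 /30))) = -1089153450 /441291683335211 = -0.00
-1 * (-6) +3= 9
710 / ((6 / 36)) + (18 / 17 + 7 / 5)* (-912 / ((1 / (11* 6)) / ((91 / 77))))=-14505324 / 85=-170650.87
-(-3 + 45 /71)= 168 /71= 2.37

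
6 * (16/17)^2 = 1536/289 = 5.31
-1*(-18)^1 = 18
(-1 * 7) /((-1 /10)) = 70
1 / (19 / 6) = 0.32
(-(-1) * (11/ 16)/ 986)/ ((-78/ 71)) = -781/ 1230528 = -0.00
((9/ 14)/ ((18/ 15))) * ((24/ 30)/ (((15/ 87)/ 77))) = 957/ 5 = 191.40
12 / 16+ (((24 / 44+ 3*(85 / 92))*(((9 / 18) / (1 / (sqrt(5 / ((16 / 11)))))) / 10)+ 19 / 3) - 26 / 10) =3357*sqrt(55) / 80960+ 269 / 60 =4.79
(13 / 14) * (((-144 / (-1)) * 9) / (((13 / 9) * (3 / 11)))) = 21384 / 7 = 3054.86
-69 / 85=-0.81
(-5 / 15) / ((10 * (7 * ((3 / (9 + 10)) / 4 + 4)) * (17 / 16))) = -608 / 547995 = -0.00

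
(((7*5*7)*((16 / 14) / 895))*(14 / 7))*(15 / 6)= 280 / 179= 1.56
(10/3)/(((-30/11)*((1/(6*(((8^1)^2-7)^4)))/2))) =-154821348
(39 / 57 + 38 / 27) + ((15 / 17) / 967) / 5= 17640586 / 8433207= 2.09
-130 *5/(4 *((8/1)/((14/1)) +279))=-2275/3914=-0.58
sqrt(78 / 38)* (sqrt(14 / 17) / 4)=0.33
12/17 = 0.71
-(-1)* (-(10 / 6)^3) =-125 / 27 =-4.63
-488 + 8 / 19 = -9264 / 19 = -487.58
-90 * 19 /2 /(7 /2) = -1710 /7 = -244.29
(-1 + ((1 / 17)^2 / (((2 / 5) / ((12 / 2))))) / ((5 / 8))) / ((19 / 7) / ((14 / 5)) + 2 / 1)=-25970 / 84099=-0.31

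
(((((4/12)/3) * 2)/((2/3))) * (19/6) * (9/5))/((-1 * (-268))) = 19/2680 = 0.01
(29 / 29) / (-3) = -1 / 3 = -0.33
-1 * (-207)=207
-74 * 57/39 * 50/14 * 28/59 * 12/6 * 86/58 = -12091600/22243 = -543.61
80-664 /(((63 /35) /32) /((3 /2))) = -52880 /3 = -17626.67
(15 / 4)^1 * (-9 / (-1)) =135 / 4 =33.75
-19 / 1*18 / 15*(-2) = 228 / 5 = 45.60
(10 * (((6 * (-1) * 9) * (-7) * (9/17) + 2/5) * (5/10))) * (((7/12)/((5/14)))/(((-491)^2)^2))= 417578/14820612383055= 0.00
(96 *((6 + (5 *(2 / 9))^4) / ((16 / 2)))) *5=987320 / 2187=451.45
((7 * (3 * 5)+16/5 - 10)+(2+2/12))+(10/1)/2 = 3161/30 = 105.37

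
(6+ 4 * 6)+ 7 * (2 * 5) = 100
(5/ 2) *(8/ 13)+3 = 59/ 13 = 4.54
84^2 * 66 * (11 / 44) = 116424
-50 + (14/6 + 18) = -89/3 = -29.67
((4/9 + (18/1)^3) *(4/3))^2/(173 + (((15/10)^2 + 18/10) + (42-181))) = 881731220480/554769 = 1589366.42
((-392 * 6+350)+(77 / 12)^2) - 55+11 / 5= -1449811 / 720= -2013.63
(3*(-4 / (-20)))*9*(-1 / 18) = -3 / 10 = -0.30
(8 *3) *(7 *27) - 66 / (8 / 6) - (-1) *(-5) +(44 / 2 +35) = 9077 / 2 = 4538.50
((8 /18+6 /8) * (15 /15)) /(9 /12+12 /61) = 2623 /2079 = 1.26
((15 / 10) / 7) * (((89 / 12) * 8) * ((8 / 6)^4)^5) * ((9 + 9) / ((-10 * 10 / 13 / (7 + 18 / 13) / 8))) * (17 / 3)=-725312636471738368 / 203395756725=-3566016.56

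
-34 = -34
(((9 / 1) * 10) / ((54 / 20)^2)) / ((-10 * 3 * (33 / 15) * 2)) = -250 / 2673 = -0.09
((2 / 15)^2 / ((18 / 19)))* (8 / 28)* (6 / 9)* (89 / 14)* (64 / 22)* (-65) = -2813824 / 654885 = -4.30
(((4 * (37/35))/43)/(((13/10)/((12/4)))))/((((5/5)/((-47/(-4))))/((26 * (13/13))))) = 20868/301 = 69.33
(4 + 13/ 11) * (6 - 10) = -228/ 11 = -20.73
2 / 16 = 0.12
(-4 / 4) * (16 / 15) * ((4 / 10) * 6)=-64 / 25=-2.56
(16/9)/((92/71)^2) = 5041/4761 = 1.06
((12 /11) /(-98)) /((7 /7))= -6 /539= -0.01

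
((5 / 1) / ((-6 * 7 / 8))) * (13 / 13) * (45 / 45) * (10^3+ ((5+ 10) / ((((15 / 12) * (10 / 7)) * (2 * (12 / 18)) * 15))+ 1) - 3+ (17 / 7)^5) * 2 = -3640060388 / 1764735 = -2062.67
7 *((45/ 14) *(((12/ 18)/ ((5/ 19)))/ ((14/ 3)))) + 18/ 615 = 35139/ 2870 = 12.24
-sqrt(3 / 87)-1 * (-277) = 277-sqrt(29) / 29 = 276.81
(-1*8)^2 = 64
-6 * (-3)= 18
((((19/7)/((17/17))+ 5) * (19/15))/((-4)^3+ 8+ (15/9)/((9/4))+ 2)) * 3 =-13851/25165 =-0.55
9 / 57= 3 / 19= 0.16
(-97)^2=9409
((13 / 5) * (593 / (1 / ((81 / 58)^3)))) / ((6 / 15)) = 4096878669 / 390224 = 10498.79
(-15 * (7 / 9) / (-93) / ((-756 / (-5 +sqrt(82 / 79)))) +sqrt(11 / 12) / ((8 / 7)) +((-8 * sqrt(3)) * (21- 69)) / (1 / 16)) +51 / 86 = -5 * sqrt(6478) / 2380428 +769441 / 1295676 +7 * sqrt(33) / 48 +6144 * sqrt(3) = 10643.15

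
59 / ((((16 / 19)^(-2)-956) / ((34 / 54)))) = -15104 / 388125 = -0.04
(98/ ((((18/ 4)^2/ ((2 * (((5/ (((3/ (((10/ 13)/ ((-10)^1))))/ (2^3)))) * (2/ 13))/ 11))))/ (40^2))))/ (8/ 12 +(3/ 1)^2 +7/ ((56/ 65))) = -12.49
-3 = -3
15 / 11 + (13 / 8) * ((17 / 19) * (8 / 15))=6706 / 3135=2.14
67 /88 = 0.76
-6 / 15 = -0.40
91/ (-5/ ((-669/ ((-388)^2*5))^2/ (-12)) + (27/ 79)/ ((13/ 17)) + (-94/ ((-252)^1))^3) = 9296793774705528/ 7759928752099999485845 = 0.00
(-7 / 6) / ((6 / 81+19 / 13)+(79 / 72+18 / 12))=-3276 / 11605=-0.28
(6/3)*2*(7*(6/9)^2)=12.44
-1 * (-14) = 14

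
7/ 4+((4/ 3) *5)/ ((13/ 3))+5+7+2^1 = 17.29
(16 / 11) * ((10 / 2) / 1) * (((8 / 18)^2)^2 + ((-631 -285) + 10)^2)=430840420160 / 72171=5969716.65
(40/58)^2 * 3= 1200/841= 1.43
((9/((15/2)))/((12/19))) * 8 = 76/5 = 15.20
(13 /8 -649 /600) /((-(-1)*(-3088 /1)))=-163 /926400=-0.00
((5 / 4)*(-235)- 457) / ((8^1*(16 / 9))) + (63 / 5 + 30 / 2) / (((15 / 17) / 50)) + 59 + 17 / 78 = 31358363 / 19968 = 1570.43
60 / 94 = 30 / 47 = 0.64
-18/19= -0.95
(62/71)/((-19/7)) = -434/1349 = -0.32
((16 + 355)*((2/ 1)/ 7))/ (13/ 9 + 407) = 477/ 1838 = 0.26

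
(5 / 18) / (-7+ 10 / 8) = -10 / 207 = -0.05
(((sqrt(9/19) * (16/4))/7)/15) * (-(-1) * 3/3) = 4 * sqrt(19)/665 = 0.03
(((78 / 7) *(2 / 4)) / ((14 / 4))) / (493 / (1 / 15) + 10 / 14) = 39 / 181195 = 0.00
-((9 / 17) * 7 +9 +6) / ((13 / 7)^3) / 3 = -36358 / 37349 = -0.97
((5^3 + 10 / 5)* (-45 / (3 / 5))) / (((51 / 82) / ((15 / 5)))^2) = -64046100 / 289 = -221612.80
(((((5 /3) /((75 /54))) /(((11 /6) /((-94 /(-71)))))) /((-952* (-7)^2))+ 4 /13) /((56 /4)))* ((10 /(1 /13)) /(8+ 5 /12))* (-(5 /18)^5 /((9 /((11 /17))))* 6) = -284608503125 /1175282484575724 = -0.00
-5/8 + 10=75/8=9.38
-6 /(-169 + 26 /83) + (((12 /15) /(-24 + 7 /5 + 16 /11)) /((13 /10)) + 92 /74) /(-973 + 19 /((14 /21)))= 1000441654 /29181515681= 0.03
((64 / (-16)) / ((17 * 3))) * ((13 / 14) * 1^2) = -26 / 357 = -0.07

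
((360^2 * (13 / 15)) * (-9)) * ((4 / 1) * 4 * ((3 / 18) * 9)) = -24261120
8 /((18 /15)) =20 /3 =6.67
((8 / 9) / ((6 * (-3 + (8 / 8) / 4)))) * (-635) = 10160 / 297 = 34.21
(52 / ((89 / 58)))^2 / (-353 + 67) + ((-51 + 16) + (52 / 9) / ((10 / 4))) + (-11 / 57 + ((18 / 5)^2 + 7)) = -6308837971 / 372485025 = -16.94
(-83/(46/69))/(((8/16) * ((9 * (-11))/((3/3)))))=83/33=2.52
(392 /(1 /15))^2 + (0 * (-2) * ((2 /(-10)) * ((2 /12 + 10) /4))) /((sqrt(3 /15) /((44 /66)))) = 34574400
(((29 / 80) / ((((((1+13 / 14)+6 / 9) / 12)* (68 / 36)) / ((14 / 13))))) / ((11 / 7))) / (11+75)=805707 / 113940970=0.01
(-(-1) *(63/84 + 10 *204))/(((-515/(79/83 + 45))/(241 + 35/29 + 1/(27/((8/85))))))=-13941240765244/316099275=-44103.99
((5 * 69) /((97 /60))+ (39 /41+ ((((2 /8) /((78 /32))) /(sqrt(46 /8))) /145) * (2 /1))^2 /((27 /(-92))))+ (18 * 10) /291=29697664086511532 /140788904744475 - 128 * sqrt(23) /160515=210.93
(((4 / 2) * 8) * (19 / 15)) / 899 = 304 / 13485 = 0.02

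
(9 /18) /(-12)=-1 /24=-0.04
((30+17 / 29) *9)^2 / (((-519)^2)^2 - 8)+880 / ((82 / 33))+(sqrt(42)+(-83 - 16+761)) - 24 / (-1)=sqrt(42)+2602218320688222367 / 2501780965180553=1046.63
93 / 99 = 31 / 33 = 0.94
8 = 8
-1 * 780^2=-608400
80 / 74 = 40 / 37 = 1.08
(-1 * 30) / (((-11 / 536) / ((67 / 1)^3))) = 439660821.82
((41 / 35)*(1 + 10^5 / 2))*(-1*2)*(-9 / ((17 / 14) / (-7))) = -516610332 / 85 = -6077768.61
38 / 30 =19 / 15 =1.27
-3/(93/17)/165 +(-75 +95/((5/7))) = 58.00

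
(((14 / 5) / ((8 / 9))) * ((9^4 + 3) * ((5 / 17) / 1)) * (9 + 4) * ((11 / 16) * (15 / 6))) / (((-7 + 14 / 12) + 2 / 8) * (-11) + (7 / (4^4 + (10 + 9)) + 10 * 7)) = 1033.76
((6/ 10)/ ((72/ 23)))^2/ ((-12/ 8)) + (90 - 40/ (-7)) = 14468297/ 151200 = 95.69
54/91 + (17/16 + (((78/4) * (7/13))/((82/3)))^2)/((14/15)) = 4625619/2447536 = 1.89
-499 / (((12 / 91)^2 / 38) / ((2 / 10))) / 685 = -78512161 / 246600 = -318.38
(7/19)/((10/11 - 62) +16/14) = -0.01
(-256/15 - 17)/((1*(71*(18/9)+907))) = -511/15735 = -0.03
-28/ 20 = -1.40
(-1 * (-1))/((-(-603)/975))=325/201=1.62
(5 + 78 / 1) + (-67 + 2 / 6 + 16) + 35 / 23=2336 / 69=33.86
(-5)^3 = -125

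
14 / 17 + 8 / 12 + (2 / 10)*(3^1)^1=533 / 255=2.09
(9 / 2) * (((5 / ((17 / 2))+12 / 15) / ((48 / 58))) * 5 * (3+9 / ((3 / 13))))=107793 / 68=1585.19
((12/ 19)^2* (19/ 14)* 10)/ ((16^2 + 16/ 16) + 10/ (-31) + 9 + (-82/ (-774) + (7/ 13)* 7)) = 28072980/ 1397819759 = 0.02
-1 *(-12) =12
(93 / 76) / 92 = 93 / 6992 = 0.01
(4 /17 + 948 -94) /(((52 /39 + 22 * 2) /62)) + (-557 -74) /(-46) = 7856819 /6647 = 1182.01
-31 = -31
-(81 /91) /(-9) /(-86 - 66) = -9 /13832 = -0.00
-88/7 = -12.57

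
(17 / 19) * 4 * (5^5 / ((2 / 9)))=956250 / 19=50328.95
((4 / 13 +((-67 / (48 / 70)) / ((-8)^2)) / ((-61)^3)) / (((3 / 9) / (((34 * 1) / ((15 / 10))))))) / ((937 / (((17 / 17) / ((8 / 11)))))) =260790527063 / 8493636283392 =0.03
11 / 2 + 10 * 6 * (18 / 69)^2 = 10139 / 1058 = 9.58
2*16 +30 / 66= 357 / 11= 32.45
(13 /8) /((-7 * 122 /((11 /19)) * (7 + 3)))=-0.00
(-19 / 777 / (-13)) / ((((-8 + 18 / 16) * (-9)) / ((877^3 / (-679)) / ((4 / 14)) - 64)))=-17088309908 / 161666505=-105.70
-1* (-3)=3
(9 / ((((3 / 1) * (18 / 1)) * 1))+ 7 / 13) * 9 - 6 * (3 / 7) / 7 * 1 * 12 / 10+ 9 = 94947 / 6370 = 14.91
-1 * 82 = -82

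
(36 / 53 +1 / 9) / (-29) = -13 / 477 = -0.03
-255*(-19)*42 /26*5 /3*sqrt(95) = 169575*sqrt(95) /13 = 127139.43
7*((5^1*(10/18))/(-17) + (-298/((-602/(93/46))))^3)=340737095376929/58018483459944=5.87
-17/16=-1.06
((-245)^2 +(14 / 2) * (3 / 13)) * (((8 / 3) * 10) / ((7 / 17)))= 151610080 / 39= 3887437.95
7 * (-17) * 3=-357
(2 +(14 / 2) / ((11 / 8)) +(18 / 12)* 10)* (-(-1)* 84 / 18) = 1134 / 11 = 103.09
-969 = -969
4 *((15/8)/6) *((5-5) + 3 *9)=135/4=33.75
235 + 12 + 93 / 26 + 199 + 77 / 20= 117891 / 260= 453.43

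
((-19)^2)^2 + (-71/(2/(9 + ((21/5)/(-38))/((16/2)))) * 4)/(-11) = 1090453349/8360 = 130437.00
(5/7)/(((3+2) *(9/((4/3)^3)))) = 64/1701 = 0.04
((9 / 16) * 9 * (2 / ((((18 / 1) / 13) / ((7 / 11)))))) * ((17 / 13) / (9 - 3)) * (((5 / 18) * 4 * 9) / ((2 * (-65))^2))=357 / 594880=0.00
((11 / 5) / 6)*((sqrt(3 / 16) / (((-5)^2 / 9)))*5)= 33*sqrt(3) / 200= 0.29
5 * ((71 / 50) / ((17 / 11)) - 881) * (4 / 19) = -1496138 / 1615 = -926.40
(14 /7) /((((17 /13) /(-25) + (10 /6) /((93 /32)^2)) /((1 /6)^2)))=0.38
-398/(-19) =398/19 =20.95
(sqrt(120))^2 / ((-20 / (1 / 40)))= -3 / 20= -0.15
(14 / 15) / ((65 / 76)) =1064 / 975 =1.09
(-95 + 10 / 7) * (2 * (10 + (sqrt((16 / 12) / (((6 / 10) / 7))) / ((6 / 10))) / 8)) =-13100 / 7 - 3275 * sqrt(35) / 126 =-2025.20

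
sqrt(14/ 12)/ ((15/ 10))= sqrt(42)/ 9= 0.72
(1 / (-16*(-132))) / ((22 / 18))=3 / 7744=0.00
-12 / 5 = -2.40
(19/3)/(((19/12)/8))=32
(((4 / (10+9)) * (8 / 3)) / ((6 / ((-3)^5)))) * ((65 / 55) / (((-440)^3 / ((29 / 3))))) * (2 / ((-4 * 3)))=-1131 / 2225432000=-0.00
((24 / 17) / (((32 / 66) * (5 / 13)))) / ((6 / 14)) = 3003 / 170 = 17.66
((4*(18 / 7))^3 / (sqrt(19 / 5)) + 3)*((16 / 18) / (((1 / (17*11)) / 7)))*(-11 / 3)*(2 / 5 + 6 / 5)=-1819901952*sqrt(95) / 4655-921536 / 45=-3831050.02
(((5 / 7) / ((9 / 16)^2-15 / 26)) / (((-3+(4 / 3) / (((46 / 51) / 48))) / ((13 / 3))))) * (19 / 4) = -0.83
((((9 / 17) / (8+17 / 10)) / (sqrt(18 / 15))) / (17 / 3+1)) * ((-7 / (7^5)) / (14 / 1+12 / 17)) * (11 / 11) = -9 * sqrt(30) / 232897000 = -0.00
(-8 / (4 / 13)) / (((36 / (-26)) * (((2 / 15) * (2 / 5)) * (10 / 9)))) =2535 / 8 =316.88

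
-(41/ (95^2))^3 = -68921/ 735091890625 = -0.00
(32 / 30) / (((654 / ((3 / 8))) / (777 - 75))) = 234 / 545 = 0.43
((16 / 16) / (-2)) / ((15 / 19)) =-0.63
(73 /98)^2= 5329 /9604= 0.55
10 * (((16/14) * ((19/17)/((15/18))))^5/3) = 420613233573888/14914710374375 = 28.20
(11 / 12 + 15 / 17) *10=1835 / 102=17.99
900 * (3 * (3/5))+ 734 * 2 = 3088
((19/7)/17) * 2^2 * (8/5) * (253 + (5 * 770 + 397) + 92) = 398848/85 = 4692.33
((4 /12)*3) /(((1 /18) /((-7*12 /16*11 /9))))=-231 /2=-115.50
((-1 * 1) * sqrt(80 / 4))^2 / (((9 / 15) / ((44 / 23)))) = 4400 / 69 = 63.77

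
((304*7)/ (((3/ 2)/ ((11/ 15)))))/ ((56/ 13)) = 10868/ 45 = 241.51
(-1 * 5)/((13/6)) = -2.31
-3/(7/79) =-237/7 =-33.86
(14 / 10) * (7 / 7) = 7 / 5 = 1.40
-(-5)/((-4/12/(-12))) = 180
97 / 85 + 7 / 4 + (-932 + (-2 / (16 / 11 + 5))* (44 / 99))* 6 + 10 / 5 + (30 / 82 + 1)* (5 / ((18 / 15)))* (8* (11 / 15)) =-49478021303 / 8907660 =-5554.55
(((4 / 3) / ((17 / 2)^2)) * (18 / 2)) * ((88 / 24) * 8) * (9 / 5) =12672 / 1445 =8.77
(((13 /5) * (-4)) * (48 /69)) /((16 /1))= -0.45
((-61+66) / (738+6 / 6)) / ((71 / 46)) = 230 / 52469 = 0.00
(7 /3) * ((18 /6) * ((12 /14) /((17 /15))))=90 /17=5.29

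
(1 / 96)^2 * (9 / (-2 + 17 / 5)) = 5 / 7168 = 0.00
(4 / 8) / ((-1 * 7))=-1 / 14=-0.07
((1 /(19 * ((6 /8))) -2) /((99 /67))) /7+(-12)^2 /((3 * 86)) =57374 /154413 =0.37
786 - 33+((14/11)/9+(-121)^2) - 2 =1523822/99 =15392.14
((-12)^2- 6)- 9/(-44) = 6081/44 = 138.20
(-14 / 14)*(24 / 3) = -8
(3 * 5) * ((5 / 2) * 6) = 225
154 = 154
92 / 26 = 46 / 13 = 3.54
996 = 996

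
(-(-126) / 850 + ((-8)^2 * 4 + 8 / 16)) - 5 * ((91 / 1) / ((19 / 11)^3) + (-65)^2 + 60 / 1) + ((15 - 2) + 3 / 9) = -371555084873 / 17490450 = -21243.31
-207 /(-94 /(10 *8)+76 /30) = -24840 /163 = -152.39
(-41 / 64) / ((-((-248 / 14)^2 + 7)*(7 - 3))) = 2009 / 4024064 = 0.00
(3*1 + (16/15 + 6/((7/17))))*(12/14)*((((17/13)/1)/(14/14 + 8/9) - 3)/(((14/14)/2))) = -73.73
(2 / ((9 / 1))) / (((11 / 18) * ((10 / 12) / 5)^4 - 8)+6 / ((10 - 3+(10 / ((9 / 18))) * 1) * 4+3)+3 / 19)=-3644352 / 127713067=-0.03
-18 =-18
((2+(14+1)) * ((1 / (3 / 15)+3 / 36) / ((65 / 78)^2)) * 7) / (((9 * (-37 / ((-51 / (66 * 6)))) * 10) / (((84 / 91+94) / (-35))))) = -10877093 / 119047500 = -0.09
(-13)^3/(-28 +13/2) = 4394/43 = 102.19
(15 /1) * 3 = 45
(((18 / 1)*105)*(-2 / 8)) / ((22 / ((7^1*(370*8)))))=-4895100 / 11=-445009.09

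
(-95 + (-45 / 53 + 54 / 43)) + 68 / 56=-93.38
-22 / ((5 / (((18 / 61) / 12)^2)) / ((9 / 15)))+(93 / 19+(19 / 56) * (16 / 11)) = 1466197639 / 272191150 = 5.39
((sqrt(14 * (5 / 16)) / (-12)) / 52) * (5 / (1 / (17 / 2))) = -85 * sqrt(70) / 4992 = -0.14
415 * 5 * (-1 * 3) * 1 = -6225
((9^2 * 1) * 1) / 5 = 81 / 5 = 16.20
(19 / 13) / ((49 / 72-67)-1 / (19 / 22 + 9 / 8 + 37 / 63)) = -19536408 / 891682259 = -0.02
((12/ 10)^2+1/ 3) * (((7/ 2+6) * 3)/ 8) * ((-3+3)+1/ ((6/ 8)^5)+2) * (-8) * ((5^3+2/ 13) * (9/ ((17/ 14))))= -8691560906/ 29835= -291320.96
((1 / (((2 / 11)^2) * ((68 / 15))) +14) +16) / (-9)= -3325 / 816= -4.07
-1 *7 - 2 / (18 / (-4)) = -59 / 9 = -6.56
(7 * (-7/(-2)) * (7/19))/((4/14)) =2401/76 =31.59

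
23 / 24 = 0.96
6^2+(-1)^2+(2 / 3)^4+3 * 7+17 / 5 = 61.60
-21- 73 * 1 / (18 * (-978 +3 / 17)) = -6282253 / 299214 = -21.00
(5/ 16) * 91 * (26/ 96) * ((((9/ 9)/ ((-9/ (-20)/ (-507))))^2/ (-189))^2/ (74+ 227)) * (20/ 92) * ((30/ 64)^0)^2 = 2154038935140625/ 8584720767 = 250915.43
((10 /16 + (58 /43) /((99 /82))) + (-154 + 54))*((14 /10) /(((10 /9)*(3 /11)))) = -23423869 /51600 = -453.95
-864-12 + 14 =-862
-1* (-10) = 10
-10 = -10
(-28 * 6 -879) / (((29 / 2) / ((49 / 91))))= -14658 / 377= -38.88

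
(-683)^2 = 466489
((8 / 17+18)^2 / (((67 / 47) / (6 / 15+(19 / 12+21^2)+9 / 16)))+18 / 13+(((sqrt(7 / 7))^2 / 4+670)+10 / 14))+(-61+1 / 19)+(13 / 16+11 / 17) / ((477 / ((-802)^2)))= 34726933850493133 / 319386101580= 108730.26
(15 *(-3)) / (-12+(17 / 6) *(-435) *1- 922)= 90 / 4333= 0.02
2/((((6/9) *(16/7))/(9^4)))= 137781/16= 8611.31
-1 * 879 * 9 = -7911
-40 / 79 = -0.51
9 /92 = 0.10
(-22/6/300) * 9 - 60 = -60.11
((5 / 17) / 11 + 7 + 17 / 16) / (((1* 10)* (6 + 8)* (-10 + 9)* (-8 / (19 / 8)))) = 459857 / 26808320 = 0.02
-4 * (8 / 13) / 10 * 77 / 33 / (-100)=28 / 4875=0.01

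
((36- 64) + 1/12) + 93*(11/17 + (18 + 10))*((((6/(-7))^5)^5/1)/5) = -39.21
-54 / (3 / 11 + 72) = -198 / 265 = -0.75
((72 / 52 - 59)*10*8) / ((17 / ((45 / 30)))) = -89880 / 221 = -406.70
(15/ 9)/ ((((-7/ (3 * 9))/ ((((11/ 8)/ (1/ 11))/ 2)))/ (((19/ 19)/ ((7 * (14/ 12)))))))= -16335/ 2744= -5.95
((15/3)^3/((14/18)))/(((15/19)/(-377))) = -537225/7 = -76746.43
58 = 58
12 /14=6 /7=0.86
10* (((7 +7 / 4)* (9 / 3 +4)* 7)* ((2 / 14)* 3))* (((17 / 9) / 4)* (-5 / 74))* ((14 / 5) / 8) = -145775 / 7104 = -20.52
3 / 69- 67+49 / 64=-97433 / 1472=-66.19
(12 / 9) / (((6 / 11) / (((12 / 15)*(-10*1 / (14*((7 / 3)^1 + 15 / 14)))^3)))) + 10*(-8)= -21271760 / 265837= -80.02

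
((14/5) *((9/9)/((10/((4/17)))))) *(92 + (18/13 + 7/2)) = 35266/5525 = 6.38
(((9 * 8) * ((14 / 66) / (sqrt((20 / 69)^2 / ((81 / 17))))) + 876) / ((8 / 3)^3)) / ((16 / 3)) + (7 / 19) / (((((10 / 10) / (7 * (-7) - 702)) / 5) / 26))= -1399286639 / 38912 + 1056321 * sqrt(17) / 3829760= -35959.15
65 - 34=31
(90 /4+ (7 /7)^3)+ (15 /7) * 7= 77 /2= 38.50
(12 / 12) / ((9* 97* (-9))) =-1 / 7857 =-0.00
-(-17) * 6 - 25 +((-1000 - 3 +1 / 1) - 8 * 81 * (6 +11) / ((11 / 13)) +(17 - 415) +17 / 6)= -14339.08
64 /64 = 1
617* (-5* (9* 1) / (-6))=9255 / 2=4627.50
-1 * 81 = -81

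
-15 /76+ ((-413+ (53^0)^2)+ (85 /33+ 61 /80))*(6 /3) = -20503423 /25080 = -817.52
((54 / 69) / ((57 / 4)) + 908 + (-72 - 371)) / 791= 203229 / 345667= 0.59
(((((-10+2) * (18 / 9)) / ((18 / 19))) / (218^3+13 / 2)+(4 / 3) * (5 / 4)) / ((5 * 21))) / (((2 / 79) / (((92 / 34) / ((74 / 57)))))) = 10729984917073 / 8210903420790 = 1.31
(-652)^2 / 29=425104 / 29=14658.76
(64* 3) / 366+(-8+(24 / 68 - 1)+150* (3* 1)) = 458227 / 1037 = 441.88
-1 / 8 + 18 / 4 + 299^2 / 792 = 46433 / 396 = 117.26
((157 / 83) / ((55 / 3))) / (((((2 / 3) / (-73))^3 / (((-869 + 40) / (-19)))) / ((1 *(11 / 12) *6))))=-4101170097681 / 126160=-32507689.42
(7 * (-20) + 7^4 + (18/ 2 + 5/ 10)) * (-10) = -22705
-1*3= -3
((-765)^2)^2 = 342488300625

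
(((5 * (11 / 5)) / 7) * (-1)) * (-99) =1089 / 7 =155.57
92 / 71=1.30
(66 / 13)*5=330 / 13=25.38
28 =28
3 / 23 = 0.13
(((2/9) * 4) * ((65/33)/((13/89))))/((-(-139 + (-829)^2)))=-1780/102034647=-0.00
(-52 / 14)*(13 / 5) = -338 / 35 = -9.66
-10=-10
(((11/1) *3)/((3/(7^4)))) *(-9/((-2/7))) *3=2495839.50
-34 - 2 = -36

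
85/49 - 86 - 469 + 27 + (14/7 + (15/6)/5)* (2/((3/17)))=-73196/147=-497.93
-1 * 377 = -377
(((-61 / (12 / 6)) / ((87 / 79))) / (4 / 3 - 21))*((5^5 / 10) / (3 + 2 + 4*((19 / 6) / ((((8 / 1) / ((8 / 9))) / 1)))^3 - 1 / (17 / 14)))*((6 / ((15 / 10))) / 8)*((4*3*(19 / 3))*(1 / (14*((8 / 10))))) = 95741618034375 / 278976811624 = 343.19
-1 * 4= -4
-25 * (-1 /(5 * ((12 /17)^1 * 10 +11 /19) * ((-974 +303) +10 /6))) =-4845 /4953736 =-0.00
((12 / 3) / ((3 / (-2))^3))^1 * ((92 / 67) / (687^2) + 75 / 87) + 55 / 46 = 198107420299 / 1138958422614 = 0.17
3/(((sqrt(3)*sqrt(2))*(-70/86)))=-43*sqrt(6)/70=-1.50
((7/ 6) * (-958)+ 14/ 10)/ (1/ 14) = -234416/ 15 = -15627.73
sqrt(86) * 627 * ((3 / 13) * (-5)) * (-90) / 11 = 76950 * sqrt(86) / 13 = 54892.69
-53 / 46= -1.15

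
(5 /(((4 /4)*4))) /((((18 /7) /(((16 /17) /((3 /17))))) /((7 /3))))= 490 /81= 6.05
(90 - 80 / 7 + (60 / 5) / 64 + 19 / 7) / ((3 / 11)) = 100375 / 336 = 298.74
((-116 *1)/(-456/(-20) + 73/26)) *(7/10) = -10556/3329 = -3.17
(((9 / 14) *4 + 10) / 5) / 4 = 22 / 35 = 0.63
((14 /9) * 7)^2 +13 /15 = 48371 /405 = 119.43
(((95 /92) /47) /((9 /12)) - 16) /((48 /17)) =-880481 /155664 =-5.66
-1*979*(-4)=3916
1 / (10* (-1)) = -1 / 10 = -0.10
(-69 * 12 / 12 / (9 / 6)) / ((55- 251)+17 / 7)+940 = 1274022 / 1355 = 940.24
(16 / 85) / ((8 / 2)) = 0.05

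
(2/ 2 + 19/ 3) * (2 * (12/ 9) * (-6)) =-352/ 3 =-117.33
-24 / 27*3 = -8 / 3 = -2.67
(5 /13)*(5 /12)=25 /156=0.16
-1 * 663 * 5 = -3315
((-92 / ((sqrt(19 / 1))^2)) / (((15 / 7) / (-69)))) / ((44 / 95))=3703 / 11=336.64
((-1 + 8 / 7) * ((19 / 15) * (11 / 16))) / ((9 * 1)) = 209 / 15120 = 0.01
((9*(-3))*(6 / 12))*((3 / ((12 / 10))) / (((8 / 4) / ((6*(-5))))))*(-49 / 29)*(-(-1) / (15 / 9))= -59535 / 116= -513.23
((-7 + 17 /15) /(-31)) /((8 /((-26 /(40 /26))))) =-1859 /4650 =-0.40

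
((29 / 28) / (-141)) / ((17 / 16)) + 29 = 486475 / 16779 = 28.99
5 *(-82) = -410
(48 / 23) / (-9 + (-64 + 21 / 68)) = -3264 / 113689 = -0.03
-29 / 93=-0.31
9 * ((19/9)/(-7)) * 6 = -114/7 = -16.29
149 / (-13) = -149 / 13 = -11.46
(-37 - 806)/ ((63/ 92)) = -25852/ 21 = -1231.05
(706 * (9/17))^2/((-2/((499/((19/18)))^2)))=-1628585361285192/104329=-15610092699.87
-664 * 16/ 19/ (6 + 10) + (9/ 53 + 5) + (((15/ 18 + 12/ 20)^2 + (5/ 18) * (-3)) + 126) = 88313093/ 906300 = 97.44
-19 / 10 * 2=-19 / 5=-3.80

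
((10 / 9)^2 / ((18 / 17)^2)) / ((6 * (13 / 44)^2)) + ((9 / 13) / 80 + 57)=15730314031 / 266114160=59.11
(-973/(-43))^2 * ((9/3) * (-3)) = -8520561/1849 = -4608.20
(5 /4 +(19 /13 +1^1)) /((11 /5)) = 965 /572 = 1.69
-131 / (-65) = 131 / 65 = 2.02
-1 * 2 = -2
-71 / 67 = -1.06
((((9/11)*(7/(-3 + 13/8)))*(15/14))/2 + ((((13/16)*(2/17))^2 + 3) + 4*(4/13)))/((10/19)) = 1110279383/290942080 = 3.82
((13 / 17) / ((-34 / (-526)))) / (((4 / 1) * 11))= 3419 / 12716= 0.27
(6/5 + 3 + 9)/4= 33/10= 3.30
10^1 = 10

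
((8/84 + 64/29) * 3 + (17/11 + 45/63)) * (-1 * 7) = -20468/319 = -64.16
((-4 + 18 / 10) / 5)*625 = -275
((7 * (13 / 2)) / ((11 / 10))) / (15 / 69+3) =10465 / 814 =12.86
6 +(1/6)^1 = 37/6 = 6.17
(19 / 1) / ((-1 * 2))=-19 / 2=-9.50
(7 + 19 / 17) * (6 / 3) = 276 / 17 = 16.24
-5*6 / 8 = -15 / 4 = -3.75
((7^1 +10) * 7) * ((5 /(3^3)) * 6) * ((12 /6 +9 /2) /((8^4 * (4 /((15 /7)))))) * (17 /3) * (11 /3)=1033175 /442368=2.34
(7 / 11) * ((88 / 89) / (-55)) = -56 / 4895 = -0.01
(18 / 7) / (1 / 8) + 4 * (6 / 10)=804 / 35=22.97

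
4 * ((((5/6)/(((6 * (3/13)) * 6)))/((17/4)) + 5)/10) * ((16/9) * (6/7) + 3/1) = 262865/28917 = 9.09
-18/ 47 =-0.38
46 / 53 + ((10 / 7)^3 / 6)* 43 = 21.76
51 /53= 0.96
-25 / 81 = -0.31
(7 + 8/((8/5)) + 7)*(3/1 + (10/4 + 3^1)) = 323/2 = 161.50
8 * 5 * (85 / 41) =3400 / 41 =82.93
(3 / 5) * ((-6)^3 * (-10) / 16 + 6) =423 / 5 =84.60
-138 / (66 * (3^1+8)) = -23 / 121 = -0.19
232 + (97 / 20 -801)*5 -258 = -16027 / 4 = -4006.75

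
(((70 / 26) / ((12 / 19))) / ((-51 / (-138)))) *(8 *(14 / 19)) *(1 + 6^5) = 350587160 / 663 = 528789.08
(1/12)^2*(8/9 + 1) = 17/1296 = 0.01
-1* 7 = -7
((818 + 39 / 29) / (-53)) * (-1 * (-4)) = -95044 / 1537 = -61.84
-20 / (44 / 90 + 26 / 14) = -6300 / 739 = -8.53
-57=-57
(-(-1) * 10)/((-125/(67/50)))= -67/625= -0.11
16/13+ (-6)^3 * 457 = -98710.77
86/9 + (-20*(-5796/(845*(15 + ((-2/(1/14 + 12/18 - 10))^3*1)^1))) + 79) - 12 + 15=45107347053416/447960224673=100.69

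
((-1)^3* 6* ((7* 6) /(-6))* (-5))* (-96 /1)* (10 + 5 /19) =3931200 /19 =206905.26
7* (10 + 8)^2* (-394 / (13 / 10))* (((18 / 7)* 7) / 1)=-160846560 / 13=-12372812.31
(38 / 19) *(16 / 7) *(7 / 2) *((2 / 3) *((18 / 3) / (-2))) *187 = -5984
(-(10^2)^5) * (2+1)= -30000000000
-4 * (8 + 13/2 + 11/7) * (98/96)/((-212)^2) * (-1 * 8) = 525/44944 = 0.01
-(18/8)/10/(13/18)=-81/260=-0.31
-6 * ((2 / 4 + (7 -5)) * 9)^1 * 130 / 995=-3510 / 199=-17.64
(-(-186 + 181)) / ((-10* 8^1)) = -1 / 16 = -0.06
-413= -413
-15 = -15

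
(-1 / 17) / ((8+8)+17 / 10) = -10 / 3009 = -0.00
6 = 6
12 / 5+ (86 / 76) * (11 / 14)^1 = 8749 / 2660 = 3.29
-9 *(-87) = 783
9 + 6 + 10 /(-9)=125 /9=13.89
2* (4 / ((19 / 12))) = 96 / 19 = 5.05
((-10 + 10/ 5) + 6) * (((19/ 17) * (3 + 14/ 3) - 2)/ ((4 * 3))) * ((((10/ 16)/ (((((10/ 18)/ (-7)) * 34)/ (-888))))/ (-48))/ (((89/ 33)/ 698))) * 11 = 10991997555/ 823072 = 13354.84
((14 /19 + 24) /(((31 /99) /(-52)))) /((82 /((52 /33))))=-1906320 /24149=-78.94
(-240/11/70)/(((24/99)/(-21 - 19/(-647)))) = 122112/4529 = 26.96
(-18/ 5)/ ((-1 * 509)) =18/ 2545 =0.01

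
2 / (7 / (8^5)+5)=65536 / 163847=0.40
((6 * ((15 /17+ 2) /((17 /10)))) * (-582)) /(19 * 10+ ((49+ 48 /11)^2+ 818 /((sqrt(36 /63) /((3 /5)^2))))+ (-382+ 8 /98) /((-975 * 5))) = -241247511413389523542500 /121742367878182829276153+ 11693264123581953412500 * sqrt(7) /121742367878182829276153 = -1.73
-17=-17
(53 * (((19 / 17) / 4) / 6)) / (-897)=-1007 / 365976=-0.00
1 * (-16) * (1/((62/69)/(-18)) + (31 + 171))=-90256/31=-2911.48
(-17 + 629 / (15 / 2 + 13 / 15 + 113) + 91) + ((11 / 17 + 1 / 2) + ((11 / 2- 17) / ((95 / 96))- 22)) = 549313789 / 11760430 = 46.71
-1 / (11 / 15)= -15 / 11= -1.36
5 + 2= 7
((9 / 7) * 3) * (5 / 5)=27 / 7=3.86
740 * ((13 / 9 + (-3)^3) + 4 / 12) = -167980 / 9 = -18664.44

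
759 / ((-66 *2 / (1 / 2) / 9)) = -207 / 8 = -25.88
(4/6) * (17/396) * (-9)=-0.26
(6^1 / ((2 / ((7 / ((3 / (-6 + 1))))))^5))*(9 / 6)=-60789.21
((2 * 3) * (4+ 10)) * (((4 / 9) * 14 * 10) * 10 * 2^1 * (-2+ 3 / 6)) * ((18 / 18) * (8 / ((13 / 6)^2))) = -45158400 / 169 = -267209.47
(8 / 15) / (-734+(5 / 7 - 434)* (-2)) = 0.00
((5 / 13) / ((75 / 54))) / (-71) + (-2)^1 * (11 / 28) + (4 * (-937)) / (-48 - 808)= 3.59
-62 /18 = -31 /9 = -3.44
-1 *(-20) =20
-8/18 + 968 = 967.56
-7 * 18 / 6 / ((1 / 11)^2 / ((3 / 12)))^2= -307461 / 16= -19216.31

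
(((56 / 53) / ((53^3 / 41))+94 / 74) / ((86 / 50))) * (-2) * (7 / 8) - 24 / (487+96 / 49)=-1.34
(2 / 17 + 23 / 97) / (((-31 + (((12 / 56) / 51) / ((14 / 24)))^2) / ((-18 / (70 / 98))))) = 601724214 / 2086520731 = 0.29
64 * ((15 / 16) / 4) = 15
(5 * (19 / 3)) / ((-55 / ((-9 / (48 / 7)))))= 133 / 176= 0.76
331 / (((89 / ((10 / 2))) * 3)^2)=8275 / 71289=0.12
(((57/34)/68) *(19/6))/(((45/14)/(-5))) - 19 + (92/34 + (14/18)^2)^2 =-8.16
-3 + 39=36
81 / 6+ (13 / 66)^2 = 13.54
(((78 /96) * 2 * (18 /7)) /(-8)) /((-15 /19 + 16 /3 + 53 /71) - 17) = 473499 /10615136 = 0.04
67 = 67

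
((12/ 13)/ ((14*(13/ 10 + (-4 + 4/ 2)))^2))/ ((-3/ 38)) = -0.12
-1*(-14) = 14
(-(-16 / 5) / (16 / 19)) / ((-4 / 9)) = -171 / 20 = -8.55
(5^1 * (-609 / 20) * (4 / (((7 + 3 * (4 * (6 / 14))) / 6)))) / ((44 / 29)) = -370881 / 1870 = -198.33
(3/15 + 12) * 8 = 488/5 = 97.60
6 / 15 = 2 / 5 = 0.40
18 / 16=9 / 8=1.12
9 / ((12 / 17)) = 12.75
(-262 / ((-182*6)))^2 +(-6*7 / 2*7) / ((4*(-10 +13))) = -12.19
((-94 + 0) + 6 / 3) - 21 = -113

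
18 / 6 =3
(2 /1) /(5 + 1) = 1 /3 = 0.33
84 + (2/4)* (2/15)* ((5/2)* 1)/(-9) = 4535/54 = 83.98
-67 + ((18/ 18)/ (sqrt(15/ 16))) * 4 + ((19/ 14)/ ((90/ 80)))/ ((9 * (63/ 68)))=-2388139/ 35721 + 16 * sqrt(15)/ 15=-62.72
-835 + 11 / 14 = -834.21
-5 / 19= -0.26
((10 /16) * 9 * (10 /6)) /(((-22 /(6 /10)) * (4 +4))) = -45 /1408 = -0.03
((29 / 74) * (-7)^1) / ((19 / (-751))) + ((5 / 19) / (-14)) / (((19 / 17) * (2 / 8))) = 20263669 / 186998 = 108.36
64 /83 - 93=-92.23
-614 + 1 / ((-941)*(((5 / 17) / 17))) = -2889159 / 4705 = -614.06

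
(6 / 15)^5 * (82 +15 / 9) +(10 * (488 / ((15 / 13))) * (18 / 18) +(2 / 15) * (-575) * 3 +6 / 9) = 37508032 / 9375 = 4000.86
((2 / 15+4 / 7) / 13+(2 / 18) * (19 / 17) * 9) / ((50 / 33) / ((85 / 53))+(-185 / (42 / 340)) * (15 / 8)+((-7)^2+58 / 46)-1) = -27519316 / 64763392915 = -0.00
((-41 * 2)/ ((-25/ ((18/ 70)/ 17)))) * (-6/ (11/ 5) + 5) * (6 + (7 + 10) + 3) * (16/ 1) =46.91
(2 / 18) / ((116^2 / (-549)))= -61 / 13456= -0.00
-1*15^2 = -225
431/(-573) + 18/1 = 9883/573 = 17.25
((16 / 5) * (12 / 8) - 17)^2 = 3721 / 25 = 148.84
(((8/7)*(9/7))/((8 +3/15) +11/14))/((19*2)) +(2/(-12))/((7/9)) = -5019/23902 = -0.21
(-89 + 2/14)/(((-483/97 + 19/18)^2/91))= -1896176952/3610477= -525.19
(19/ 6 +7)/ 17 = 61/ 102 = 0.60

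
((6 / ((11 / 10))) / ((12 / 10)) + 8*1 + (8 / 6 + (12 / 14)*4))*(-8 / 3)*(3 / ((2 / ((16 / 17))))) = -255872 / 3927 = -65.16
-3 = -3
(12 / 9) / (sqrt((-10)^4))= 1 / 75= 0.01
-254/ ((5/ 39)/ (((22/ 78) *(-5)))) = 2794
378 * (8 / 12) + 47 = 299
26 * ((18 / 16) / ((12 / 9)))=351 / 16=21.94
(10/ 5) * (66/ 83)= 132/ 83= 1.59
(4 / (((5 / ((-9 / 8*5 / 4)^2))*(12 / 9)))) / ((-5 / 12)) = -729 / 256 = -2.85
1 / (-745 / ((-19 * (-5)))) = -19 / 149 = -0.13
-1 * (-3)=3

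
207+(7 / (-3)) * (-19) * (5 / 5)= 754 / 3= 251.33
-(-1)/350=1/350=0.00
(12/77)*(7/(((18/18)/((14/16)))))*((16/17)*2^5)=5376/187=28.75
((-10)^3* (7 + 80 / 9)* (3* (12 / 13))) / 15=-8800 / 3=-2933.33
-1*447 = -447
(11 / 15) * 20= 44 / 3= 14.67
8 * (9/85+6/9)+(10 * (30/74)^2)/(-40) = 6.14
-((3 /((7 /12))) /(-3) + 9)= -51 /7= -7.29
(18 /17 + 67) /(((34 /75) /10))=433875 /289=1501.30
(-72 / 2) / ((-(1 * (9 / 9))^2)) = 36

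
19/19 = 1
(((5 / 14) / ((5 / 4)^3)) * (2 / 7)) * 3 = 192 / 1225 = 0.16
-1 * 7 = -7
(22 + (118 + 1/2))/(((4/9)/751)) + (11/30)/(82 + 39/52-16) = 7606612571/32040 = 237409.88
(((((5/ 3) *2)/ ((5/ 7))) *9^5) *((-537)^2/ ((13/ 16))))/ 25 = 1271416614048/ 325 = 3912051120.15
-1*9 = -9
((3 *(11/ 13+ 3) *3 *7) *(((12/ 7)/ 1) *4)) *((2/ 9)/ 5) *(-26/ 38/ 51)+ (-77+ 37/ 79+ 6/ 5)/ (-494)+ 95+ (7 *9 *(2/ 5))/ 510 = 781295778/ 8293025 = 94.21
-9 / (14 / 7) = -9 / 2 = -4.50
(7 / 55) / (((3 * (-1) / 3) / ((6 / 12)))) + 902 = 99213 / 110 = 901.94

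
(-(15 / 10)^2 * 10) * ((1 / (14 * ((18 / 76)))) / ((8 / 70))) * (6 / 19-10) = 575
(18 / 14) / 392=9 / 2744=0.00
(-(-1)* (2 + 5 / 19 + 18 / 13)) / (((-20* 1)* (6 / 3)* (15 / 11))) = -0.07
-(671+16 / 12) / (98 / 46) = -46391 / 147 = -315.59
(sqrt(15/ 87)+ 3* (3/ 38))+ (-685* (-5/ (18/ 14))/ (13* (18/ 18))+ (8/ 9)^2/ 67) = sqrt(145)/ 29+ 550029725/ 2680938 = 205.58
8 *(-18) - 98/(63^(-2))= -389106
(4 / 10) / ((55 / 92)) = 184 / 275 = 0.67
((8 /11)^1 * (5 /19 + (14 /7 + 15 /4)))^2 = 835396 /43681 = 19.12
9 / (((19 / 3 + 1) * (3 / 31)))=279 / 22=12.68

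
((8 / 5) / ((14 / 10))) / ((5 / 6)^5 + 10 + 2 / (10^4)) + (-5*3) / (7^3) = 0.07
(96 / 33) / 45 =32 / 495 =0.06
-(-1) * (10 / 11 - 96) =-1046 / 11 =-95.09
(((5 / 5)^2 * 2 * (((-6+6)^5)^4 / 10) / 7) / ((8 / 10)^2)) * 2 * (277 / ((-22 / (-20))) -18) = 0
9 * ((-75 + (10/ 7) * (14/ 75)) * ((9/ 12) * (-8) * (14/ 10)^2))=7909.78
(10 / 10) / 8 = 1 / 8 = 0.12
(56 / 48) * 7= 49 / 6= 8.17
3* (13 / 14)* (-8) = -156 / 7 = -22.29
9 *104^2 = 97344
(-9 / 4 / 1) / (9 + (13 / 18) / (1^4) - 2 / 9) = -9 / 38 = -0.24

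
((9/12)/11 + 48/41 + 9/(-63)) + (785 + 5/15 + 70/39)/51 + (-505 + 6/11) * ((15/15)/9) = -110293511/2790788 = -39.52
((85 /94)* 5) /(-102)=-25 /564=-0.04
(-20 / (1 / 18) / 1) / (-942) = 60 / 157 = 0.38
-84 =-84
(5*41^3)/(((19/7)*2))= 2412235/38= 63479.87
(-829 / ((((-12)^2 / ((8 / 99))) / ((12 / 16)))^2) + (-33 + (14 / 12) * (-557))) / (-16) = 3854851741 / 90326016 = 42.68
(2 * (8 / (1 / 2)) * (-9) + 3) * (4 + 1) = -1425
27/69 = 9/23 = 0.39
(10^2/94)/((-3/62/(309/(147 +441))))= -79825/6909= -11.55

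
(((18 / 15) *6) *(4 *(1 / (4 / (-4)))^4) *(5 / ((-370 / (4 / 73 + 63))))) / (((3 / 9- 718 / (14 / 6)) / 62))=431503632 / 87174775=4.95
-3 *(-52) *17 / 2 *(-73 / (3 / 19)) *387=-237251898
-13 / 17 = -0.76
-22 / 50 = -11 / 25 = -0.44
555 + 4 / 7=3889 / 7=555.57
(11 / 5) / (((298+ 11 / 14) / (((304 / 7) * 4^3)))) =428032 / 20915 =20.47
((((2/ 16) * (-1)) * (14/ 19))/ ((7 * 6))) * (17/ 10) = -0.00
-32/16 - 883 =-885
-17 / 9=-1.89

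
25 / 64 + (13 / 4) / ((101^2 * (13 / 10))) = 255185 / 652864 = 0.39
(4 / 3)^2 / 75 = 16 / 675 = 0.02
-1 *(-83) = 83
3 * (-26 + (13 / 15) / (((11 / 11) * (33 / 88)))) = -71.07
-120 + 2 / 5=-598 / 5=-119.60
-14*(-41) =574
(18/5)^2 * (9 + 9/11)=34992/275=127.24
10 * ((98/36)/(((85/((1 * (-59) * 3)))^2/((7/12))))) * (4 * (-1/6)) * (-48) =9551864/4335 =2203.43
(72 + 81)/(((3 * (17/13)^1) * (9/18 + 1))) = 26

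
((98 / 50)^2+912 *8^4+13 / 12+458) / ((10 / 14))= 196140783559 / 37500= 5230420.89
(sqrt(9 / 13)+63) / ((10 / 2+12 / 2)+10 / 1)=sqrt(13) / 91+3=3.04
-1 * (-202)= 202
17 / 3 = 5.67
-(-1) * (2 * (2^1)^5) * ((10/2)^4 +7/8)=40056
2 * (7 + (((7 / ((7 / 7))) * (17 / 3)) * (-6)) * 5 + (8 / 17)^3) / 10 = -5811567 / 24565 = -236.58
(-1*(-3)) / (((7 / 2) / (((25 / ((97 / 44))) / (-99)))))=-200 / 2037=-0.10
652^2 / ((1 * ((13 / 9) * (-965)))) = -3825936 / 12545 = -304.98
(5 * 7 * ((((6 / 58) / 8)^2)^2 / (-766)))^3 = -22785532875 / 10928036265758289345949675179156176896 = -0.00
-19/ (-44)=0.43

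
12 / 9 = 4 / 3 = 1.33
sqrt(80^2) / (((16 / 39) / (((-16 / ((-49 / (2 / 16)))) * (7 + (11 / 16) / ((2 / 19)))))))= 84435 / 784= 107.70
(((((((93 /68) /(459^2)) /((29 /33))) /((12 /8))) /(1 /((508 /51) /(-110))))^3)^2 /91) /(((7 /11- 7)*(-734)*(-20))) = -40962379224741551172299 /44280527343040635052564611515827927661014398844477582553423868750000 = -0.00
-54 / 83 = -0.65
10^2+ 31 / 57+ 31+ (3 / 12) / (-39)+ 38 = 167503 / 988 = 169.54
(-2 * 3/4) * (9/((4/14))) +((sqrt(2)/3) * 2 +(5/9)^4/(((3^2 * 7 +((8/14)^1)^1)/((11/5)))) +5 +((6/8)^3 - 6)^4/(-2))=-10312660136383337/19593405923328 +2 * sqrt(2)/3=-525.39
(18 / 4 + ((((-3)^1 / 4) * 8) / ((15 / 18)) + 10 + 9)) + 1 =17.30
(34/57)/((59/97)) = 3298/3363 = 0.98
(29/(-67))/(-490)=29/32830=0.00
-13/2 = -6.50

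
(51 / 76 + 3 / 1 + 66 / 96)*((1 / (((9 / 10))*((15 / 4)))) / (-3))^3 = -42400 / 10097379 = -0.00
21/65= 0.32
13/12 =1.08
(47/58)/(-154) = -47/8932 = -0.01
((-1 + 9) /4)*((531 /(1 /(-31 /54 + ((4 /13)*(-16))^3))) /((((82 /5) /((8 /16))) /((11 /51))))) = -2715088255 /3242772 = -837.27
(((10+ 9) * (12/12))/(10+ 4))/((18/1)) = 19/252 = 0.08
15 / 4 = 3.75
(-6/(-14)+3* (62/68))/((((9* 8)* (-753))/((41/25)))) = -41/428400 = -0.00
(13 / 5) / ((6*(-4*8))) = -13 / 960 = -0.01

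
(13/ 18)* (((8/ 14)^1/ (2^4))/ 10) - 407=-2051267/ 5040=-407.00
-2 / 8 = -1 / 4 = -0.25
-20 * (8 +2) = -200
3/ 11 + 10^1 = 113/ 11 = 10.27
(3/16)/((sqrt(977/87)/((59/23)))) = 177*sqrt(84999)/359536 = 0.14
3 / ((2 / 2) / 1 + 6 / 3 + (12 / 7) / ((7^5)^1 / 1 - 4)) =117621 / 117625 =1.00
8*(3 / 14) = 12 / 7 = 1.71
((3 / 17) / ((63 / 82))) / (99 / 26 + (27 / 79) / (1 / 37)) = 168428 / 12064815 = 0.01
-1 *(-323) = 323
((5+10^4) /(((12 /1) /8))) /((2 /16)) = 53360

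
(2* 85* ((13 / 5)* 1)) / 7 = 442 / 7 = 63.14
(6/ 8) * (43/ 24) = 43/ 32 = 1.34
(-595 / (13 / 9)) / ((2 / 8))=-21420 / 13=-1647.69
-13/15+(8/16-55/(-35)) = 253/210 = 1.20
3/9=1/3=0.33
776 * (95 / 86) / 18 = 18430 / 387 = 47.62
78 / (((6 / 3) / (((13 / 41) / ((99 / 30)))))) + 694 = 314684 / 451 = 697.75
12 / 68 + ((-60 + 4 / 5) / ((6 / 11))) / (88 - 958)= 33413 / 110925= 0.30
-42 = -42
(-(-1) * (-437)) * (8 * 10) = -34960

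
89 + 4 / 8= 179 / 2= 89.50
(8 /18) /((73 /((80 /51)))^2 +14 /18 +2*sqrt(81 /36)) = 25600 /124964161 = 0.00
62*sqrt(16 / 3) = 248*sqrt(3) / 3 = 143.18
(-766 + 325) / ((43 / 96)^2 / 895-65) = 3637509120 / 536138951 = 6.78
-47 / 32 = -1.47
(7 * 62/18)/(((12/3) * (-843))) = -217/30348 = -0.01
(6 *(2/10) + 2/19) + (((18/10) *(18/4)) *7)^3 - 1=182284.57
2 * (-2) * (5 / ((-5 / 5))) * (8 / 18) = 8.89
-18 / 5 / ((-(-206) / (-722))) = 6498 / 515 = 12.62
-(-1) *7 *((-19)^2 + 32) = 2751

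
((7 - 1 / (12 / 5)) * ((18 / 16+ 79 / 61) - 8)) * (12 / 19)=-215117 / 9272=-23.20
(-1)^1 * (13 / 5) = -13 / 5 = -2.60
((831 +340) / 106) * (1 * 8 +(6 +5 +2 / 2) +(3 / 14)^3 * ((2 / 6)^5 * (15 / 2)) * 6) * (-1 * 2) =-64270335 / 145432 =-441.93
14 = 14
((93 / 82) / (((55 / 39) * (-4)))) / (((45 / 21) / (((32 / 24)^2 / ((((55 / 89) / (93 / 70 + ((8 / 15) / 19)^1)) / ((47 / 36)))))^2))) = -206612612659810123 / 84821992165968750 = -2.44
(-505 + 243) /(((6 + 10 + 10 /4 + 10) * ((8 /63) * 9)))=-917 /114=-8.04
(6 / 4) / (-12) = -1 / 8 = -0.12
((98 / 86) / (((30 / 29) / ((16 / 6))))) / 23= 5684 / 44505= 0.13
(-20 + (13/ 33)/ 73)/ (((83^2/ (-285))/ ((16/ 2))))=36606920/ 5531867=6.62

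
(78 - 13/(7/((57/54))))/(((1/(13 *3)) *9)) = 124553/378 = 329.51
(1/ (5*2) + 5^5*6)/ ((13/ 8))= 750004/ 65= 11538.52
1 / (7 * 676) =1 / 4732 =0.00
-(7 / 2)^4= -2401 / 16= -150.06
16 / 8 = 2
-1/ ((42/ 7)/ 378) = -63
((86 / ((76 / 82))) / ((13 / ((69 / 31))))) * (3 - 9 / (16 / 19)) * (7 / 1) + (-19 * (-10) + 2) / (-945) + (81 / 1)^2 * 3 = 726591832367 / 38591280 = 18827.88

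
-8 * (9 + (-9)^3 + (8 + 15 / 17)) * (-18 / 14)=-124344 / 17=-7314.35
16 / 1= 16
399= 399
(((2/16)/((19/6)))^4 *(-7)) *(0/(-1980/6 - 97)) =0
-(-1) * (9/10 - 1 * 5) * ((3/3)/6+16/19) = -943/228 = -4.14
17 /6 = 2.83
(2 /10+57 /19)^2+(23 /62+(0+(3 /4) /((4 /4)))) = 35219 /3100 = 11.36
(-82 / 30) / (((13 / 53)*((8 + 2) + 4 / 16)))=-212 / 195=-1.09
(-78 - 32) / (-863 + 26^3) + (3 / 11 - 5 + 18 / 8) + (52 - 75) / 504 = -26041619 / 10295208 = -2.53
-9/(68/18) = -81/34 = -2.38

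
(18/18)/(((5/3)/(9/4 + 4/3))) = 43/20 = 2.15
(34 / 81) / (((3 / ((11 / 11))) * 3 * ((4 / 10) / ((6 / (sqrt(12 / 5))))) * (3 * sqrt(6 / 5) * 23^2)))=425 * sqrt(2) / 2313846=0.00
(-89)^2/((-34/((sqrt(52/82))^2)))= -102973/697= -147.74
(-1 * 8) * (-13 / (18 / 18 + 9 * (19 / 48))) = 1664 / 73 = 22.79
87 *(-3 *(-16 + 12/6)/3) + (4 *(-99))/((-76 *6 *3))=46295/38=1218.29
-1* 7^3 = -343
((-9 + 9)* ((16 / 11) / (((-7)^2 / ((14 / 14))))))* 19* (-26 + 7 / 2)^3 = 0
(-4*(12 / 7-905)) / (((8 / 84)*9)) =12646 / 3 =4215.33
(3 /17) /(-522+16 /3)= -9 /26350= -0.00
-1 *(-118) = 118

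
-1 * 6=-6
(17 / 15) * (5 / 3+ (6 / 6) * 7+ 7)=799 / 45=17.76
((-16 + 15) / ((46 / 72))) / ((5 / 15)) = -108 / 23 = -4.70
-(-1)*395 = 395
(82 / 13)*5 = 410 / 13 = 31.54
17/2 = 8.50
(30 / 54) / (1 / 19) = 10.56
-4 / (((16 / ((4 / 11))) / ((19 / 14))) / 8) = -76 / 77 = -0.99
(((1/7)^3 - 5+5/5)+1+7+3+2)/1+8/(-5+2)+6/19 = 130054/19551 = 6.65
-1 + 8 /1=7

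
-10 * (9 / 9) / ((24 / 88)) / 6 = -55 / 9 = -6.11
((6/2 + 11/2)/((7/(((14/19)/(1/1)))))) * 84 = 1428/19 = 75.16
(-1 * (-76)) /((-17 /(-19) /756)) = 1091664 /17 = 64215.53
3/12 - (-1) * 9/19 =55/76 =0.72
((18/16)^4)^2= 43046721/16777216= 2.57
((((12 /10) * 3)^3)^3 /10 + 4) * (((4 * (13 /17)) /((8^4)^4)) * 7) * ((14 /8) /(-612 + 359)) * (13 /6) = -205407529582801 /17733748166492160000000000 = -0.00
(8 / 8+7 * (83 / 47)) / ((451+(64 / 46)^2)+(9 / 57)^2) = 29982133 / 1016391967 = 0.03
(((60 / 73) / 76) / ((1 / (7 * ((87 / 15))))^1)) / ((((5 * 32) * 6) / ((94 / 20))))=9541 / 4438400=0.00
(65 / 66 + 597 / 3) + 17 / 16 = 106153 / 528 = 201.05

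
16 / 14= 8 / 7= 1.14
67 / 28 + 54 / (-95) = 4853 / 2660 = 1.82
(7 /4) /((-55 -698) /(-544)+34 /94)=6392 /6377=1.00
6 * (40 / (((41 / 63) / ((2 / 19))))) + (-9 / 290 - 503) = -464.21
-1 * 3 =-3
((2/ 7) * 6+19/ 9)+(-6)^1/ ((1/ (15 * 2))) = -11099/ 63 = -176.17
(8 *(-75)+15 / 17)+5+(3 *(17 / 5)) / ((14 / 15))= -138799 / 238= -583.19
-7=-7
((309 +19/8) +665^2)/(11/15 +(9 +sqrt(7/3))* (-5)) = -4407662295/427771 +1327609125* sqrt(21)/3422168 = -8526.01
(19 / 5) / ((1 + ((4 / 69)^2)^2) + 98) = 430675299 / 11220226175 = 0.04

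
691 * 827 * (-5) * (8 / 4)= -5714570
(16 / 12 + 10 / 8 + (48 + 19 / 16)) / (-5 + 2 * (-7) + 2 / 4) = -2485 / 888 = -2.80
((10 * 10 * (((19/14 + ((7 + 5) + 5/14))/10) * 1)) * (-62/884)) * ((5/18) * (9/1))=-37200/1547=-24.05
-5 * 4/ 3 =-20/ 3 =-6.67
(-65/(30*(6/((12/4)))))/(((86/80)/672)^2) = -782745600/1849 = -423334.56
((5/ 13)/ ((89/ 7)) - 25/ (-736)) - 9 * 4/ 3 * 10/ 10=-10163939/ 851552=-11.94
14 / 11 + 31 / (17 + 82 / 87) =51521 / 17171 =3.00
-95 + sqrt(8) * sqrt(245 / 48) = -95 + 7 * sqrt(30) / 6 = -88.61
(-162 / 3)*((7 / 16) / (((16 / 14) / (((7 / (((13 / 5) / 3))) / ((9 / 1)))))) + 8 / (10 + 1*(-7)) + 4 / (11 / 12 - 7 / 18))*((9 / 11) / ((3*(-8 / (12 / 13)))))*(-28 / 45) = -63274743 / 5651360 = -11.20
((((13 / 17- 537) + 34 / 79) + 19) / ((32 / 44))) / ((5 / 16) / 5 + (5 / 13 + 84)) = -198503734 / 23589795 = -8.41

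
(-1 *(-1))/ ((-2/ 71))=-71/ 2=-35.50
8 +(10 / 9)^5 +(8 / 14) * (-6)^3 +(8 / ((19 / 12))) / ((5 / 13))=-3950249176 / 39267585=-100.60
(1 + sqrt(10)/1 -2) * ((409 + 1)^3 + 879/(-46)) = -3170365121/46 + 3170365121 * sqrt(10)/46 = 149026297.30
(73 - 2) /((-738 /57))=-1349 /246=-5.48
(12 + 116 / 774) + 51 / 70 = 348877 / 27090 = 12.88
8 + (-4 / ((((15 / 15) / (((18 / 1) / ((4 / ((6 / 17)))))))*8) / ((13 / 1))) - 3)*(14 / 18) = -241 / 102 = -2.36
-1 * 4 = -4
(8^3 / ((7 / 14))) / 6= 512 / 3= 170.67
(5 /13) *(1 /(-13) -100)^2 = 8463005 /2197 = 3852.07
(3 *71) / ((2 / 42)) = 4473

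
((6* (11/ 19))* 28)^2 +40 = 3429544/ 361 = 9500.12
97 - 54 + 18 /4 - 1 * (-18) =131 /2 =65.50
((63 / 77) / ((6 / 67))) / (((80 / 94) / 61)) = 576267 / 880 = 654.85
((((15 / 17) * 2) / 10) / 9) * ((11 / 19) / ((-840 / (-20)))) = 11 / 40698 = 0.00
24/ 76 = 6/ 19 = 0.32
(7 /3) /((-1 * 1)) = -7 /3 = -2.33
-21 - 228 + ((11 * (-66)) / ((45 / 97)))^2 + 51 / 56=30854479931 / 12600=2448768.25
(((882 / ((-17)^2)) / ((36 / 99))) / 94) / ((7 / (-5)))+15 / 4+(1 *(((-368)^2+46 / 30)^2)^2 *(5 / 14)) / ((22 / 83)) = 19197339604292872241893807992469 / 42358585500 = 453210119688554572765.27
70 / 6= 11.67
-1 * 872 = -872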